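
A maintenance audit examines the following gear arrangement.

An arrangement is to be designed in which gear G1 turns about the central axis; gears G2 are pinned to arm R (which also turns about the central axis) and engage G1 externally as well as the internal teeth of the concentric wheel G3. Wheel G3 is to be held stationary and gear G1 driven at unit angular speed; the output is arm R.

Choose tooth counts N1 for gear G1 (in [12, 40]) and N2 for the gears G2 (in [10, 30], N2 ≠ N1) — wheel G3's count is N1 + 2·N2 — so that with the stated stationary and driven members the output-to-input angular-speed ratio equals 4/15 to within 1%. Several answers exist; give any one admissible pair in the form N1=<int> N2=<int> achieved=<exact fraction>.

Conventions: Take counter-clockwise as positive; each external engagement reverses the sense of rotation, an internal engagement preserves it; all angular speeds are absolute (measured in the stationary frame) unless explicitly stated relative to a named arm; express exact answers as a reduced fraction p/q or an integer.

design class (target 4/15): planetary set
Willis with ω_ring = 0: ω_arm/ω_sun = N1/(N1+N3); set equal to 4/15  ⇒  N3/N1 = 1/(4/15) − 1 = 11/4
N3 = N1 + 2·N2  ⇒  N2/N1 = (N3/N1 − 1)/2 = (11/4 − 1)/2 = 7/8
smallest multiple with N1 ≥ 12 and N2 ≥ 10: k = 2  ⇒  N1 = 2·8 = 16, N2 = 2·7 = 14 (N1 ≤ 40, N2 ≤ 30, N2 ≠ N1 ✓), N3 = 16 + 2·14 = 44
check: N1/(N1+N3) with N1 = 16, N3 = 44 gives 4/15; |achieved − target| = 0 ≤ 1/375 ✓

N1=16 N2=14 achieved=4/15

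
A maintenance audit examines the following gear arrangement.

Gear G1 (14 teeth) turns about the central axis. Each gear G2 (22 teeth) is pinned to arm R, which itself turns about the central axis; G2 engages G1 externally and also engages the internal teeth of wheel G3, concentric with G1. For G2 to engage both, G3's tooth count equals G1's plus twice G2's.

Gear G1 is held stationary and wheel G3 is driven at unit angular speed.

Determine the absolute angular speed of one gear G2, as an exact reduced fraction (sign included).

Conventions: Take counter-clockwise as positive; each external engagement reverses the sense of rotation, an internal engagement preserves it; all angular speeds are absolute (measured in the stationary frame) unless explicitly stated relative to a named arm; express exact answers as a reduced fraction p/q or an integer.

recognized (axles ride arm R): planetary set, 14/22/58 teeth
ring teeth: 14 + 2·22 = 58
14(ω_sun−ω_arm) = −58(ω_ring−ω_arm),  ω_sun = 0, ω_ring = 1
14(0−ω_arm) = −58(1−ω_arm)  ⇒  72·ω_arm = 58  ⇒  ω_arm = 29/36
sun–planet mesh: 14·(0−29/36) = −22·(ω_p−ω_arm)  ⇒  ω_p−ω_arm = 203/396
ω_p = 29/36 + 203/396 = 29/22
exact speed ratio = 29/22

29/22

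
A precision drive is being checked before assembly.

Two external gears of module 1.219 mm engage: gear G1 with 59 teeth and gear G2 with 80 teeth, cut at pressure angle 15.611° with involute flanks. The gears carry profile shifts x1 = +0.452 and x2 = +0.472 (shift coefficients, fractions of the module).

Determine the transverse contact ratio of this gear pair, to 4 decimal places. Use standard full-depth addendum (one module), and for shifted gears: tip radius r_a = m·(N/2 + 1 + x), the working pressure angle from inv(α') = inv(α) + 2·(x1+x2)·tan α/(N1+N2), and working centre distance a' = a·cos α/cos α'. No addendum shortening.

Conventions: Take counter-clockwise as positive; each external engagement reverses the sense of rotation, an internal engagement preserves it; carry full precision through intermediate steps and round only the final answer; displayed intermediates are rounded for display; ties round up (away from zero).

class = single-mesh tooth geometry [involute pair 59T × 80T, m = 1.219]
base radii: r_b1 = 34.633950, r_b2 = 46.961288
tip radii: r_a1 = 37.730488, r_a2 = 50.554368
inv(α') = inv(15.611°) + 2·(+0.452+0.472)·tan α/(59+80) = 0.01066340  ⇒  α' = 17.94718°
a' = a·cos α / cos α' = 84.7205·cos 15.611°/cos 17.94718° = 85.768655
action lengths: √(r_a1²−r_b1²) = 14.969276, √(r_a2²−r_b2²) = 18.718480
base pitch p_b = π·m·cos α = 3.688331
CR = (14.969276 + 18.718480 − 85.768655·sin 17.94718°)/3.688331 = 1.968099
contact ratio ≈ 1.9681

1.9681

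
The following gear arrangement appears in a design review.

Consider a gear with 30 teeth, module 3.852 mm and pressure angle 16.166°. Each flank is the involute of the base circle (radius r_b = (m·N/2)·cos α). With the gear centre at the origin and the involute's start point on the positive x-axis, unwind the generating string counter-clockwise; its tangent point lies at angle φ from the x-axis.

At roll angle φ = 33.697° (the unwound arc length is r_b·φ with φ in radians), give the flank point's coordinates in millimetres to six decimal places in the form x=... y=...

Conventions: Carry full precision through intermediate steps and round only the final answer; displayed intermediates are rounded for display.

x=64.278829 y=3.634496

single-mesh involute tooth geometry (30T wheel at module 3.852)
pitch radius r_p = m·N/2 = 3.852·30/2 = 57.780000
base radius r_b = r_p·cos α = 57.780000·cos 16.166° = 55.495325
roll angle φ = 33.697° = 0.58812360 rad
x = r_b·(cos φ + φ·sin φ) = 64.278829
y = r_b·(sin φ − φ·cos φ) = 3.634496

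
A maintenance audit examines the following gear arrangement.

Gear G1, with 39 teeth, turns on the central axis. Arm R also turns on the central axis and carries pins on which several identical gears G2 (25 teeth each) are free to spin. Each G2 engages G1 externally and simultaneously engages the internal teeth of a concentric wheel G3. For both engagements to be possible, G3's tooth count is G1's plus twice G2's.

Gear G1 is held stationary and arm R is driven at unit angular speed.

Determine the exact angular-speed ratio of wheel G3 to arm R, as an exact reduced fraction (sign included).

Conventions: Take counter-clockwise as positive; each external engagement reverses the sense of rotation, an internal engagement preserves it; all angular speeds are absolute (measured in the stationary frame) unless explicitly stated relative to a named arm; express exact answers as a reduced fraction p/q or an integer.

128/89

planetary set (39T centre, 25T on arm, 89T internal) — Willis relation
ring teeth: 39 + 2·25 = 89
39(ω_sun−ω_arm) = −89(ω_ring−ω_arm),  ω_sun = 0, ω_arm = 1
ω_ring = 1 − (39/89)(0−1) = 128/89
ω_out/ω_in = 128/89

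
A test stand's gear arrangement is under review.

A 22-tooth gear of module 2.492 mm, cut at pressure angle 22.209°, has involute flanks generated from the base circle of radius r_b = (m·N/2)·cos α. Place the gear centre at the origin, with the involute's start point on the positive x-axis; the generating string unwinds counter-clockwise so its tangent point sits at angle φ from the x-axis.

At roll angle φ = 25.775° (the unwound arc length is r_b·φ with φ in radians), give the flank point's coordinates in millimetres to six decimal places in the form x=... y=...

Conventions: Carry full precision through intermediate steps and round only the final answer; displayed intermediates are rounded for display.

recognized (one wheel, involute flank): single-mesh tooth geometry, m = 2.492, N = 22
pitch radius r_p = m·N/2 = 2.492·22/2 = 27.412000
base radius r_b = r_p·cos α = 27.412000·cos 22.209° = 25.378337
roll angle φ = 25.775° = 0.44985861 rad
x = r_b·(cos φ + φ·sin φ) = 27.817812
y = r_b·(sin φ − φ·cos φ) = 0.754667

x=27.817812 y=0.754667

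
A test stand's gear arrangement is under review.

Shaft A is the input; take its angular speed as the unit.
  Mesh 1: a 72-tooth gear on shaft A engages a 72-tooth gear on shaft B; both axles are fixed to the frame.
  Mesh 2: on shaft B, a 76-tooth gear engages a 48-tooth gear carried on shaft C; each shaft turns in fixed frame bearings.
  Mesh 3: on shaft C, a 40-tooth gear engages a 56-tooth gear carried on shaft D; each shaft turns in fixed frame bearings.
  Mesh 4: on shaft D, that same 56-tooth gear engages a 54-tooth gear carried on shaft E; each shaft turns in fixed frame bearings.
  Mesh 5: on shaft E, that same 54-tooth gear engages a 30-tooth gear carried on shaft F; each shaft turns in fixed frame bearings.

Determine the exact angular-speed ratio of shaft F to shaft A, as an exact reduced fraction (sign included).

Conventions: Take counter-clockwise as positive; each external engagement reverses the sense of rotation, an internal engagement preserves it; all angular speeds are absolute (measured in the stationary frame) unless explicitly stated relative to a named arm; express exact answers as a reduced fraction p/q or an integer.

class = fixed-axis compound train [5 meshes; 5 ratios multiply, 5 sense flips]
mesh 1 [72T→72T]: running ratio 1, sense −
mesh 2 [76T→48T]: running ratio 19/12, sense +
mesh 3 [40T→56T]: running ratio 95/84, sense −
mesh 4 [56T→54T]: running ratio 95/81, sense +
mesh 5 [54T→30T]: running ratio 19/9, sense −
ω_out/ω_in = -19/9

-19/9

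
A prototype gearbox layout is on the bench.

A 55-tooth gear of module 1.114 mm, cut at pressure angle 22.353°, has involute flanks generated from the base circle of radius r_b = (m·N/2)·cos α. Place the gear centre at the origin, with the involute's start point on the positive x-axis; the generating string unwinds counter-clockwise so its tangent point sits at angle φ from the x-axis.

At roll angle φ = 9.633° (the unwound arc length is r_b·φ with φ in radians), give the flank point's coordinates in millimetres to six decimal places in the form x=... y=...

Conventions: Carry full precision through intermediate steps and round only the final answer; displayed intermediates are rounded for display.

topology: single-mesh involute geometry — m = 1.114, N = 55
pitch radius r_p = m·N/2 = 1.114·55/2 = 30.635000
base radius r_b = r_p·cos α = 30.635000·cos 22.353° = 28.333035
roll angle φ = 9.633° = 0.16812757 rad
x = r_b·(cos φ + φ·sin φ) = 28.730652
y = r_b·(sin φ − φ·cos φ) = 0.044757

x=28.730652 y=0.044757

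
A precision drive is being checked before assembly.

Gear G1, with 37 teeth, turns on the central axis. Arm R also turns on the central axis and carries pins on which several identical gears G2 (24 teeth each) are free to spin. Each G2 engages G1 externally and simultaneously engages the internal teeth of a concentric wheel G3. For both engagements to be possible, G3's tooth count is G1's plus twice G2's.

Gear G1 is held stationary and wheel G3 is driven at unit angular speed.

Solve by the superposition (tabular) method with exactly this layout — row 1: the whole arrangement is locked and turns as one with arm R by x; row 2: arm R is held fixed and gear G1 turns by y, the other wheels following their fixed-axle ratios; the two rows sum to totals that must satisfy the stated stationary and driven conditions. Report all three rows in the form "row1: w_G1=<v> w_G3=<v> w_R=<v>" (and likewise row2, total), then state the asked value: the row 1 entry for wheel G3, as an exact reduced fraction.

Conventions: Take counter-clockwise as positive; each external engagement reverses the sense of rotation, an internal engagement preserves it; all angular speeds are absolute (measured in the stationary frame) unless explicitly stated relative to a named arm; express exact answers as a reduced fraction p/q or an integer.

row1: w_G1=85/122 w_G3=85/122 w_R=85/122
row2: w_G1=-85/122 w_G3=37/122 w_R=0
total: w_G1=0 w_G3=1 w_R=85/122
asked value: 85/122

recognized (axles ride arm R): planetary set, 37/24/85 teeth
row 1 (train locked, turned with arm): all members turn x
row 2 — arm fixed, fixed-axis ratios: sun y, ring −(37/85)·y, arm 0
boundary: total ω_sun = x + y = 0 and total ω_ring = x − (37/85)·y = 1  ⇒  y = -85/122, x = 85/122
row 2 ring = −(37/85)·(-85/122) = 37/122
totals (row 1 + row 2): sun 85/122 + (-85/122) = 0, ring 85/122 + 37/122 = 1, arm 85/122 + 0 = 85/122
asked cell (row1, ring) = 85/122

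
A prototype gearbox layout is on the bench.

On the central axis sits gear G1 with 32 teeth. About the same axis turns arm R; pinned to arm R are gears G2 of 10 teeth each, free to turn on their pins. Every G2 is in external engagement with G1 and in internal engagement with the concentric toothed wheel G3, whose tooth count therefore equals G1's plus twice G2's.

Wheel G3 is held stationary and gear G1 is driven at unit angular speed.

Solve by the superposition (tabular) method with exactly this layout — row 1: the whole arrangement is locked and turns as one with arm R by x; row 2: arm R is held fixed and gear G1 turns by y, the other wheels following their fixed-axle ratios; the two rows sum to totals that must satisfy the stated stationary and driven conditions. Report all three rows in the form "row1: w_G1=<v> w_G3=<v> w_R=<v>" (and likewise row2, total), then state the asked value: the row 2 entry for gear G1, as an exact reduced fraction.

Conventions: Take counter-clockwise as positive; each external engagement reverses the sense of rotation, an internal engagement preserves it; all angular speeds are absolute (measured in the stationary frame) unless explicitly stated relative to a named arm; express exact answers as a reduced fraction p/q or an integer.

topology: planetary set — G1 32T / G2 10T / G3 52T, arm = carrier (Willis)
row 1 (train locked, turned with arm): all members turn x
superposition row 2 [arm held]: sun y, ring −(32/52)·y, arm 0
boundary: total ω_ring = x − (32/52)·y = 0 and total ω_sun = x + y = 1  ⇒  y = 13/21, x = 8/21
row 2 ring = −(32/52)·13/21 = -8/21
totals (row 1 + row 2): sun 8/21 + 13/21 = 1, ring 8/21 + (-8/21) = 0, arm 8/21 + 0 = 8/21
asked cell (row2, sun) = 13/21

row1: w_G1=8/21 w_G3=8/21 w_R=8/21
row2: w_G1=13/21 w_G3=-8/21 w_R=0
total: w_G1=1 w_G3=0 w_R=8/21
asked value: 13/21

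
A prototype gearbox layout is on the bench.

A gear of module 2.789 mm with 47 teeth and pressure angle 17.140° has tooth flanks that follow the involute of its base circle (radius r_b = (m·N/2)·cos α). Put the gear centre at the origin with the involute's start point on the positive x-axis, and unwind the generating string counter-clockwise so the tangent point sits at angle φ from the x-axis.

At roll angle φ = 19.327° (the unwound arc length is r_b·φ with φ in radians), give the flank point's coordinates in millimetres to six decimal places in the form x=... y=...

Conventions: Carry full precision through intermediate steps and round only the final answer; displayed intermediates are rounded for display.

class = single-mesh tooth geometry [base-circle involute, m = 2.789, 47T]
pitch radius r_p = m·N/2 = 2.789·47/2 = 65.541500
base radius r_b = r_p·cos α = 65.541500·cos 17.140° = 62.630638
roll angle φ = 19.327° = 0.33731978 rad
x = r_b·(cos φ + φ·sin φ) = 66.093120
y = r_b·(sin φ − φ·cos φ) = 0.792212

x=66.093120 y=0.792212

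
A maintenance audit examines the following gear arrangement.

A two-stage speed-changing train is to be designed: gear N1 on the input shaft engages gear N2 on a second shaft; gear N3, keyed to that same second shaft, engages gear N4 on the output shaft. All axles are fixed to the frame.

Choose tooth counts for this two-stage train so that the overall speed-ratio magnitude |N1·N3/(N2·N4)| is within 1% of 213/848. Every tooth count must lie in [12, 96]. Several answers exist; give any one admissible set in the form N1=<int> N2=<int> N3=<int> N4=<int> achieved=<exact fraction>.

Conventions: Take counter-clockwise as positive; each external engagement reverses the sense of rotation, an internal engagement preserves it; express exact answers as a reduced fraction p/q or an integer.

N1=12 N2=53 N3=71 N4=64 achieved=213/848

design class (target 213/848): fixed-axis compound train
target = 213/848 in lowest terms: an exact hit needs N1·N3 = k·213 and N2·N4 = k·848 for one integer k, every count in [12, 96]; additionally prefer no 1:1 stage (N1 ≠ N2, N3 ≠ N4)
k = 1…3: no 1:1-free in-range split of k·213 and k·848 into factor pairs; take k = 4
k = 4: N1·N3 = 852 = 12·71, N2·N4 = 3392 = 53·64
achieved = 12·71/(53·64) = 213/848; |achieved − target| = 0 ≤ 213/84800 ✓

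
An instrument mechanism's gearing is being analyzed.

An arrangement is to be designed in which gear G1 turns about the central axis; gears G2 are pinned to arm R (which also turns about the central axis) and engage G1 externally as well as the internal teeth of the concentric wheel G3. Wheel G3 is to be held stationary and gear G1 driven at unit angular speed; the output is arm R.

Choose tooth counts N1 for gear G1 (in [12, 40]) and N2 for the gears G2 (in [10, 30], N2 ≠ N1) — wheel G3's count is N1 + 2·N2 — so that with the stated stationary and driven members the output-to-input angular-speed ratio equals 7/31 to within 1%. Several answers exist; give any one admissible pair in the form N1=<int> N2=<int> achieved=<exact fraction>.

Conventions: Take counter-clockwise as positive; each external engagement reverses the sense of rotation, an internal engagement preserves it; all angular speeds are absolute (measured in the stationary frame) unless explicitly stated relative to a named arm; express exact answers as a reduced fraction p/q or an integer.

N1=14 N2=17 achieved=7/31

design class (target 7/31): planetary set
Willis with ω_ring = 0: ω_arm/ω_sun = N1/(N1+N3); set equal to 7/31  ⇒  N3/N1 = 1/(7/31) − 1 = 24/7
N3 = N1 + 2·N2  ⇒  N2/N1 = (N3/N1 − 1)/2 = (24/7 − 1)/2 = 17/14
smallest multiple with N1 ≥ 12 and N2 ≥ 10: k = 1  ⇒  N1 = 1·14 = 14, N2 = 1·17 = 17 (N1 ≤ 40, N2 ≤ 30, N2 ≠ N1 ✓), N3 = 14 + 2·17 = 48
check: N1/(N1+N3) with N1 = 14, N3 = 48 gives 7/31; |achieved − target| = 0 ≤ 7/3100 ✓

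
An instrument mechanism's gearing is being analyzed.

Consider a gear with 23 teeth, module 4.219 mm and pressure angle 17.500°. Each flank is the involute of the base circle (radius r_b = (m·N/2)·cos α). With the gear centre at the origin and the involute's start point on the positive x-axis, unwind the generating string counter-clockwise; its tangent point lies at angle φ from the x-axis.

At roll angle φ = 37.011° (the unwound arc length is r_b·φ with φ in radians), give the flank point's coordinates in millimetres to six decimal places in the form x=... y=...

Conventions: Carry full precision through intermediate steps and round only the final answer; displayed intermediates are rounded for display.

single-mesh involute tooth geometry (23T wheel at module 4.219)
pitch radius r_p = m·N/2 = 4.219·23/2 = 48.518500
base radius r_b = r_p·cos α = 48.518500·cos 17.500° = 46.272916
roll angle φ = 37.011° = 0.64596381 rad
x = r_b·(cos φ + φ·sin φ) = 54.943059
y = r_b·(sin φ − φ·cos φ) = 3.986567

x=54.943059 y=3.986567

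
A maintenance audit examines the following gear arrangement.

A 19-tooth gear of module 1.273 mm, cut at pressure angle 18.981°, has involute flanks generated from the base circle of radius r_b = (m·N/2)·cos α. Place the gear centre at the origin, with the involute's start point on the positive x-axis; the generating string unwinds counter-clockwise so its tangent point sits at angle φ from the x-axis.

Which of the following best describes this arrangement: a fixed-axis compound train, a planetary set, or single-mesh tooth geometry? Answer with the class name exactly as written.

single-mesh involute tooth geometry (19T wheel at module 1.273)
classification: single-mesh tooth geometry

single-mesh tooth geometry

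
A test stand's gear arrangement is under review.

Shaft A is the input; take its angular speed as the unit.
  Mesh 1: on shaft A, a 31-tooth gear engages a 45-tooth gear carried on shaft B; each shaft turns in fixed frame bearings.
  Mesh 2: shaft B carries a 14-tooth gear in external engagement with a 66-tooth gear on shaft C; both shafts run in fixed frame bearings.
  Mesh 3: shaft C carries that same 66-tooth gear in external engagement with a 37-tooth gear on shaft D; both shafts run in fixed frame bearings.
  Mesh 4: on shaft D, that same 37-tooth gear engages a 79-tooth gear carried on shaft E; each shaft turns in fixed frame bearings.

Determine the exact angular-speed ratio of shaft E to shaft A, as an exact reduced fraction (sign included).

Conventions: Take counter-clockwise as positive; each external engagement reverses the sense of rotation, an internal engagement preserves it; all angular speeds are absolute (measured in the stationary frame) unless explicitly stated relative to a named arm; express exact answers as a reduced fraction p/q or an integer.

class = fixed-axis compound train [4 meshes; 4 ratios multiply, 4 sense flips]
mesh 1 [31T→45T]: running ratio 31/45, sense −
mesh 2 [14T→66T]: running ratio 217/1485, sense +
mesh 3 [66T→37T]: running ratio 434/1665, sense −
mesh 4 [37T→79T]: running ratio 434/3555, sense +
ω_out/ω_in = 434/3555

434/3555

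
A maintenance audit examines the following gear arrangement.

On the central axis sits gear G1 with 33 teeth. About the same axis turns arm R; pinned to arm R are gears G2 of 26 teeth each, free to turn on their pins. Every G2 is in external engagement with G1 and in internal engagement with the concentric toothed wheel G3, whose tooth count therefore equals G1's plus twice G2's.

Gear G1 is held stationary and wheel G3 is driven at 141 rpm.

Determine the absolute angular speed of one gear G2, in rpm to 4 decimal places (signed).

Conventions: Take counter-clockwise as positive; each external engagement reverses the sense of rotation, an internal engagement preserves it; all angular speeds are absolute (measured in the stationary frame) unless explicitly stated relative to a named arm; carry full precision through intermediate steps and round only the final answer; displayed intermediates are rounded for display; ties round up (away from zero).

topology: planetary set — G1 33T / G2 26T / G3 85T, arm = carrier (Willis)
normalise by the input: solve with ω_ring = 1, then scale by 141 rpm
ring teeth: 33 + 2·26 = 85
33(ω_sun−ω_arm) = −85(ω_ring−ω_arm),  ω_sun = 0, ω_ring = 1
33(0−ω_arm) = −85(1−ω_arm)  ⇒  118·ω_arm = 85  ⇒  ω_arm = 85/118
sun–planet mesh: 33·(0−85/118) = −26·(ω_p−ω_arm)  ⇒  ω_p−ω_arm = 2805/3068
ω_p = 85/118 + 2805/3068 = 85/52
scale: ω_p = 85/52 × 141 rpm = +230.4808 rpm

+230.4808 rpm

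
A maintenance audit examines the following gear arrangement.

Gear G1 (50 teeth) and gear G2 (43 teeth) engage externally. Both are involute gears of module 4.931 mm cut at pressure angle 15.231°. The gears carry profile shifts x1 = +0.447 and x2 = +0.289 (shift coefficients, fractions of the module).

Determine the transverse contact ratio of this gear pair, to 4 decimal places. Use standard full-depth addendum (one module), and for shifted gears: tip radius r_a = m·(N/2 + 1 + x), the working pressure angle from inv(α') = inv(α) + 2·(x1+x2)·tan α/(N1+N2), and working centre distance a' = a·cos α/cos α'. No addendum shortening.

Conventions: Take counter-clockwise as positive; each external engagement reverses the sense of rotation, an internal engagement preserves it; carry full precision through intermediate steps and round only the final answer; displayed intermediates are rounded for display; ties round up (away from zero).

single-mesh involute tooth geometry (50T engaging 43T at module 4.931)
base radii: r_b1 = 118.944903, r_b2 = 102.292617
tip radii: r_a1 = 130.410157, r_a2 = 112.372559
inv(α') = inv(15.231°) + 2·(+0.447+0.289)·tan α/(50+43) = 0.01075352  ⇒  α' = 17.99625°
a' = a·cos α / cos α' = 229.2915·cos 15.231°/cos 17.99625° = 232.617949
action lengths: √(r_a1²−r_b1²) = 53.468860, √(r_a2²−r_b2²) = 46.516798
base pitch p_b = π·m·cos α = 14.947057
CR = (53.468860 + 46.516798 − 232.617949·sin 17.99625°)/14.947057 = 1.881122
contact ratio ≈ 1.8811

1.8811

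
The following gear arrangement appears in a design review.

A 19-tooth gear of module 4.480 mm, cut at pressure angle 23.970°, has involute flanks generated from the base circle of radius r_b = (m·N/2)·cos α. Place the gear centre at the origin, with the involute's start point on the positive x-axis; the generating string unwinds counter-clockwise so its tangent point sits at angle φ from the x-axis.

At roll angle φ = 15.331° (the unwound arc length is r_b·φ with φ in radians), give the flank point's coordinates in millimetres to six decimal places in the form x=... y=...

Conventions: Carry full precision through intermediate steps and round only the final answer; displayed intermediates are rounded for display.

x=40.256923 y=0.246571

class = single-mesh tooth geometry [base-circle involute, m = 4.480, 19T]
pitch radius r_p = m·N/2 = 4.480·19/2 = 42.560000
base radius r_b = r_p·cos α = 42.560000·cos 23.970° = 38.889553
roll angle φ = 15.331° = 0.26757643 rad
x = r_b·(cos φ + φ·sin φ) = 40.256923
y = r_b·(sin φ − φ·cos φ) = 0.246571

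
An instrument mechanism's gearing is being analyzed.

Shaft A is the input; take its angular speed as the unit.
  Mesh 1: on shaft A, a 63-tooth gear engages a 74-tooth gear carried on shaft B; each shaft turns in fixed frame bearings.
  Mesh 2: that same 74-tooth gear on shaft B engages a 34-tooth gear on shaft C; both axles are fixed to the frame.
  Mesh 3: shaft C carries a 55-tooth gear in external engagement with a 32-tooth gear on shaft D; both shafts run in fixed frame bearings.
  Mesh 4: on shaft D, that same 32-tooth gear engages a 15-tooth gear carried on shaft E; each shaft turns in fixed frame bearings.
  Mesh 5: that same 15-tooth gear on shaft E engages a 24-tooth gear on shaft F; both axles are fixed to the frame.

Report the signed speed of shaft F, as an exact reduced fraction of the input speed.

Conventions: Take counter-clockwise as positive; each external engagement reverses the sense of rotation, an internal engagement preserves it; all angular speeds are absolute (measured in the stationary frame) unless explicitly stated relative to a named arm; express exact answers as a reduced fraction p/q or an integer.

5-mesh fixed-axis compound train (all bearings frame-fixed)
mesh 1 [63T→74T]: |ω|/ω_in = 1×63/74 = 63/74, sense flips to −
mesh 2 [74T→34T]: |ω|/ω_in = (63/74)×74/34 = 63/34, sense flips to +
mesh 3 [55T→32T]: |ω|/ω_in = (63/34)×55/32 = 3465/1088, sense flips to −
mesh 4 [32T→15T]: |ω|/ω_in = (3465/1088)×32/15 = 231/34, sense flips to +
mesh 5 [15T→24T]: |ω|/ω_in = (231/34)×15/24 = 1155/272, sense flips to −
signed output speed (× input speed) = -1155/272

-1155/272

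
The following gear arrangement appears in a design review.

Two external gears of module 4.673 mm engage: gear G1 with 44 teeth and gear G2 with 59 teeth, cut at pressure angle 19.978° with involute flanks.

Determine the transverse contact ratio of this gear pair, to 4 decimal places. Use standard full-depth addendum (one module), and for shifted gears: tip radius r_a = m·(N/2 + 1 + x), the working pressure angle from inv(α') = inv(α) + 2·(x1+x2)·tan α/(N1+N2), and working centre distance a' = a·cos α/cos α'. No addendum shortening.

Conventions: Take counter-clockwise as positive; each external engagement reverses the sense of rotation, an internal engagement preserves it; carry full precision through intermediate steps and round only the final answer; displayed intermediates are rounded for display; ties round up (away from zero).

1.7581

topology: single-mesh involute geometry — m = 4.673, 44T/59T pair
base radii: r_b1 = 96.619534, r_b2 = 129.558011
tip radii: r_a1 = 107.479000, r_a2 = 142.526500
no profile shift: α' = α, a' = a
action lengths: √(r_a1²−r_b1²) = 47.078670, √(r_a2²−r_b2²) = 59.401389
base pitch p_b = π·m·cos α = 13.797237
CR = (47.078670 + 59.401389 − 240.659500·sin 19.97800°)/13.797237 = 1.758070
contact ratio ≈ 1.7581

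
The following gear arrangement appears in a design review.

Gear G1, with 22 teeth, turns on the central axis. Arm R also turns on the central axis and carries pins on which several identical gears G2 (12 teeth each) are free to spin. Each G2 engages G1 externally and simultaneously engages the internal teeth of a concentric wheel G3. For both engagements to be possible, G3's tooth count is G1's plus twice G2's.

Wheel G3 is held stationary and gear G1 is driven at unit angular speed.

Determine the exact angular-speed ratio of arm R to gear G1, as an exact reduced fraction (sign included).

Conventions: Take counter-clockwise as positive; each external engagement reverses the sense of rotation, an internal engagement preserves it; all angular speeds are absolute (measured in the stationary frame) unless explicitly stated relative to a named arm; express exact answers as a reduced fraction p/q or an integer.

class = planetary set [G3 = 22+2·12 = 46; Willis about the carrier]
ring teeth: 22 + 2·12 = 46
22(ω_sun−ω_arm) = −46(ω_ring−ω_arm),  ω_ring = 0, ω_sun = 1
22(1−ω_arm) = −46(0−ω_arm)  ⇒  68·ω_arm = 22  ⇒  ω_arm = 11/34
ω_out/ω_in = 11/34

11/34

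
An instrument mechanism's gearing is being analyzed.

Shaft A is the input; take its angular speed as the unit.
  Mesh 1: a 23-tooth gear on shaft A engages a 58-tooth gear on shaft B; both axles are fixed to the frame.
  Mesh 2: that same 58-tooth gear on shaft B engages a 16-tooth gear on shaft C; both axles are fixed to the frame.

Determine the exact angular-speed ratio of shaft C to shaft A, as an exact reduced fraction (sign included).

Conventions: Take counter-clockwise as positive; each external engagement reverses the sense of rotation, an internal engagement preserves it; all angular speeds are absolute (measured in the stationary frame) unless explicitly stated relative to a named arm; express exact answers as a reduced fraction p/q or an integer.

class = fixed-axis compound train [2 meshes; 2 ratios multiply, 2 sense flips]
mesh 1 [23T→58T]: running ratio 23/58, sense −
mesh 2 [58T→16T]: running ratio 23/16, sense +
ω_out/ω_in = 23/16

23/16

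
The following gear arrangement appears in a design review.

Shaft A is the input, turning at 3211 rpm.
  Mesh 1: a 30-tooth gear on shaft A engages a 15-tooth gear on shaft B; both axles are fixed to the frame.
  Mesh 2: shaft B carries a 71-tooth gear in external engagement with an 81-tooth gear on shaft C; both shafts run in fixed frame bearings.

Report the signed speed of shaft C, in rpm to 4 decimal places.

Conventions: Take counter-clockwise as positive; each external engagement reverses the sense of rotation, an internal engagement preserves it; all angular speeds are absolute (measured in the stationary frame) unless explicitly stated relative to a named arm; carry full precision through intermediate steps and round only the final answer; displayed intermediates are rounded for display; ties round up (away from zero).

+5629.1605 rpm

recognized (3 fixed axles, 2 meshes): fixed-axis compound train
mesh 1 [30T→15T]: ω = 3211.0000×30/15 = 6422.0000 rpm, sense flips to −
mesh 2 [71T→81T]: ω = 6422.0000×71/81 = 5629.1605 rpm, sense flips to +
signed output speed = +5629.1605 rpm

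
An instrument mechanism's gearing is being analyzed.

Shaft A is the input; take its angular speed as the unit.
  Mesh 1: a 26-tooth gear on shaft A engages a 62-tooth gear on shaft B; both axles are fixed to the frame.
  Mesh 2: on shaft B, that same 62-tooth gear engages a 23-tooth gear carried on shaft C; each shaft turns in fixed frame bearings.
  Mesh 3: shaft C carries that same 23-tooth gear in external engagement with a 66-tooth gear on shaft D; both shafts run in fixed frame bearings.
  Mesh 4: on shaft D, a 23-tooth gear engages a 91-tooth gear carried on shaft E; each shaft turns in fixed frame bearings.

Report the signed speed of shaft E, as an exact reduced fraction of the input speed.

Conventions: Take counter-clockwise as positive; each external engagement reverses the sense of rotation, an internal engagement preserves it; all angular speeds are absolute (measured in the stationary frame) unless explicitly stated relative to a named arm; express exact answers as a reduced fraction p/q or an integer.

23/231

4-mesh fixed-axis compound train (all bearings frame-fixed)
mesh 1 [26T→62T]: |ω|/ω_in = 1×26/62 = 13/31, sense flips to −
mesh 2 [62T→23T]: |ω|/ω_in = (13/31)×62/23 = 26/23, sense flips to +
mesh 3 [23T→66T]: |ω|/ω_in = (26/23)×23/66 = 13/33, sense flips to −
mesh 4 [23T→91T]: |ω|/ω_in = (13/33)×23/91 = 23/231, sense flips to +
signed output speed (× input speed) = 23/231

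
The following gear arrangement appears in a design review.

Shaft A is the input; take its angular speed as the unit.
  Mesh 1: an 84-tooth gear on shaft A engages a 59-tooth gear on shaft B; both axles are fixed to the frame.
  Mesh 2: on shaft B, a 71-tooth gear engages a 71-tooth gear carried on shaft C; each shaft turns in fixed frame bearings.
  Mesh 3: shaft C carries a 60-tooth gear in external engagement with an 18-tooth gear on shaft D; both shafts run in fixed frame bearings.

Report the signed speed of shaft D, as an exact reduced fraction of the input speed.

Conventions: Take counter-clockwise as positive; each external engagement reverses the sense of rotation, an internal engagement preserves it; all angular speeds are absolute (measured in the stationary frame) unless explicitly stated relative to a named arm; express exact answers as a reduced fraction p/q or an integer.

-280/59

3-mesh fixed-axis compound train (all bearings frame-fixed)
mesh 1 [84T→59T]: |ω|/ω_in = 1×84/59 = 84/59, sense flips to −
mesh 2 [71T→71T]: |ω|/ω_in = (84/59)×71/71 = 84/59, sense flips to +
mesh 3 [60T→18T]: |ω|/ω_in = (84/59)×60/18 = 280/59, sense flips to −
signed output speed (× input speed) = -280/59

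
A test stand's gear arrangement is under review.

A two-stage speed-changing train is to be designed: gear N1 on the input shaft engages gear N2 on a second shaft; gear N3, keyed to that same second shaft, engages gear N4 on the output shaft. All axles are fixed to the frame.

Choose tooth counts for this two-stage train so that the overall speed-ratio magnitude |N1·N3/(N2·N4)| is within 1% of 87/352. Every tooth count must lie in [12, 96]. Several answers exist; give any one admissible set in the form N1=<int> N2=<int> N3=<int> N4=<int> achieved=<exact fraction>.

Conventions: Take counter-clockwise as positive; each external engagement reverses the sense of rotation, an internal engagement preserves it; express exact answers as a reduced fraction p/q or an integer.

N1=12 N2=16 N3=29 N4=88 achieved=87/352

2-stage fixed-axis compound train for ratio 87/352
target = 87/352 in lowest terms: an exact hit needs N1·N3 = k·87 and N2·N4 = k·352 for one integer k, every count in [12, 96]; additionally prefer no 1:1 stage (N1 ≠ N2, N3 ≠ N4)
k = 1…3: no 1:1-free in-range split of k·87 and k·352 into factor pairs; take k = 4
k = 4: N1·N3 = 348 = 12·29, N2·N4 = 1408 = 16·88
achieved = 12·29/(16·88) = 87/352; |achieved − target| = 0 ≤ 87/35200 ✓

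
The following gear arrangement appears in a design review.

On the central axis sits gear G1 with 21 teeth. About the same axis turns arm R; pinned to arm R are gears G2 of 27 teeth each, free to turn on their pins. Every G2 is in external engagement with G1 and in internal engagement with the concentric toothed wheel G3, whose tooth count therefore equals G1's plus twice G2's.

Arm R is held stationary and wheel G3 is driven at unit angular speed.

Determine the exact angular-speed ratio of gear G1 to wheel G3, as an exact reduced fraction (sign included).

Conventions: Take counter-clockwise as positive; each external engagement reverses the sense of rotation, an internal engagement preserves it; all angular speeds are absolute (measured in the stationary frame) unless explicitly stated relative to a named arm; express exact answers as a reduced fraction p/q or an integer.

-25/7

class = planetary set [G3 = 21+2·27 = 75; Willis about the carrier]
ring teeth: 21 + 2·27 = 75
21(ω_sun−ω_arm) = −75(ω_ring−ω_arm),  ω_arm = 0, ω_ring = 1
ω_sun = 0 − (75/21)(1−0) = -25/7
ω_out/ω_in = -25/7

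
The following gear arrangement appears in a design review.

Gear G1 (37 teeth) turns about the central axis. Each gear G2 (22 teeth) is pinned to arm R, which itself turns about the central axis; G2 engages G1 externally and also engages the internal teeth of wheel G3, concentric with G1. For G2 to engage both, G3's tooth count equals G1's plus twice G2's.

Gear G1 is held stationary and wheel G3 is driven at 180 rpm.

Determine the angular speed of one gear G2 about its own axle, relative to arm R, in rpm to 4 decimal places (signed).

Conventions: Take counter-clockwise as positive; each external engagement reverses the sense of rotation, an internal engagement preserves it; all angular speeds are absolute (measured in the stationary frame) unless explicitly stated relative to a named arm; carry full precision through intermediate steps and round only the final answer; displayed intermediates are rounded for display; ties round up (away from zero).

topology: planetary set — G1 37T / G2 22T / G3 81T, arm = carrier (Willis)
normalise by the input: solve with ω_ring = 1, then scale by 180 rpm
ring teeth: 37 + 2·22 = 81
37(ω_sun−ω_arm) = −81(ω_ring−ω_arm),  ω_sun = 0, ω_ring = 1
37(0−ω_arm) = −81(1−ω_arm)  ⇒  118·ω_arm = 81  ⇒  ω_arm = 81/118
sun–planet mesh: 37·(0−81/118) = −22·(ω_p−ω_arm)  ⇒  ω_p−ω_arm = 2997/2596
scale: ω_p−ω_arm = 2997/2596 × 180 rpm = +207.8043 rpm

+207.8043 rpm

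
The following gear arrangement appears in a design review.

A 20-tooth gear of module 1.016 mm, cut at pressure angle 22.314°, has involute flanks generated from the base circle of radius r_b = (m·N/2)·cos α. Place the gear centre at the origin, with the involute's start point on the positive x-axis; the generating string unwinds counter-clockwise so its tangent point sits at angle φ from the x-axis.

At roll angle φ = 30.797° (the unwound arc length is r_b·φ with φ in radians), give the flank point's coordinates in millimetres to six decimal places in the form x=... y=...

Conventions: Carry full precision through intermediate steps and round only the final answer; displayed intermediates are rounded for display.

class = single-mesh tooth geometry [base-circle involute, m = 1.016, 20T]
pitch radius r_p = m·N/2 = 1.016·20/2 = 10.160000
base radius r_b = r_p·cos α = 10.160000·cos 22.314° = 9.399188
roll angle φ = 30.797° = 0.53750905 rad
x = r_b·(cos φ + φ·sin φ) = 10.660467
y = r_b·(sin φ − φ·cos φ) = 0.472636

x=10.660467 y=0.472636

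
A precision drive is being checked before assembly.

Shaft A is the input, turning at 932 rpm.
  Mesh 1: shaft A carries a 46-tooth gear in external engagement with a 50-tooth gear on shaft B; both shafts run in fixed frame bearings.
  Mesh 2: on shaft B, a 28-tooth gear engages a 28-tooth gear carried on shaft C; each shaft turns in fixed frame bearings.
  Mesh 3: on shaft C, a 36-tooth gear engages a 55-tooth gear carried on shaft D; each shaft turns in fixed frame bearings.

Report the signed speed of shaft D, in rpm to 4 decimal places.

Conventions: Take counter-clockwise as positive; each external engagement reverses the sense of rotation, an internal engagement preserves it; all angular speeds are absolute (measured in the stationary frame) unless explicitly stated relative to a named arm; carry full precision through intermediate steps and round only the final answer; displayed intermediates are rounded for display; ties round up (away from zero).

3-mesh fixed-axis compound train (all bearings frame-fixed)
mesh 1 [46T→50T]: ω = 932.0000×46/50 = 857.4400 rpm, sense flips to −
mesh 2 [28T→28T]: ω = 857.4400×28/28 = 857.4400 rpm, sense flips to +
mesh 3 [36T→55T]: ω = 857.4400×36/55 = 561.2335 rpm, sense flips to −
signed output speed = -561.2335 rpm

-561.2335 rpm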